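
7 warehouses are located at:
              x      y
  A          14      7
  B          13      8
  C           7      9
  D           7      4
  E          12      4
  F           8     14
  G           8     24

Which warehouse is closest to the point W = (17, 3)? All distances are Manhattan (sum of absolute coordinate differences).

d(W,A) = |17−14| + |3−7| = 3 + 4 = 7
d(W,B) = |17−13| + |3−8| = 4 + 5 = 9
d(W,C) = |17−7| + |3−9| = 10 + 6 = 16
d(W,D) = |17−7| + |3−4| = 10 + 1 = 11
d(W,E) = |17−12| + |3−4| = 5 + 1 = 6
d(W,F) = |17−8| + |3−14| = 9 + 11 = 20
d(W,G) = |17−8| + |3−24| = 9 + 21 = 30
Minimum is at E.

E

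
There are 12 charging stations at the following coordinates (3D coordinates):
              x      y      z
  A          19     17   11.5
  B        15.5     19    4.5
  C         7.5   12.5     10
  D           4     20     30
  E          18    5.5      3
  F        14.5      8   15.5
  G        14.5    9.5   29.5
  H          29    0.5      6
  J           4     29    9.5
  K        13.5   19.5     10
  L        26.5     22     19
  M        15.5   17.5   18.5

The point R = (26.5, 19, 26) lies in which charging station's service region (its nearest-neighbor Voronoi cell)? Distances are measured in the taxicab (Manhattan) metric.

L

d(R,A) = 7.5 + 2 + 14.5 = 24
d(R,B) = 11 + 0 + 21.5 = 32.5
d(R,C) = 19 + 6.5 + 16 = 41.5
d(R,D) = 22.5 + 1 + 4 = 27.5
d(R,E) = 8.5 + 13.5 + 23 = 45
d(R,F) = 12 + 11 + 10.5 = 33.5
d(R,G) = 12 + 9.5 + 3.5 = 25
d(R,H) = 2.5 + 18.5 + 20 = 41
d(R,J) = 22.5 + 10 + 16.5 = 49
d(R,K) = 13 + 0.5 + 16 = 29.5
d(R,L) = 0 + 3 + 7 = 10
d(R,M) = 11 + 1.5 + 7.5 = 20
The smallest is to L, so R lies in the Voronoi region of L.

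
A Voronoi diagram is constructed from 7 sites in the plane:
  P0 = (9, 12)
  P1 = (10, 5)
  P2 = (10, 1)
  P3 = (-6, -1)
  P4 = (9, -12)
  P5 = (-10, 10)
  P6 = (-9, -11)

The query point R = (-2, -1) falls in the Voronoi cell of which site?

Since √ is increasing, it suffices to compare squared distances:
|RP0|² = (-2−9)² + (-1−12)² = 121 + 169 = 290
|RP1|² = (-2−10)² + (-1−5)² = 144 + 36 = 180
|RP2|² = (-2−10)² + (-1−1)² = 144 + 4 = 148
|RP3|² = (-2−(-6))² + (-1−(-1))² = 16 + 0 = 16
|RP4|² = (-2−9)² + (-1−(-12))² = 121 + 121 = 242
|RP5|² = (-2−(-10))² + (-1−10)² = 64 + 121 = 185
|RP6|² = (-2−(-9))² + (-1−(-11))² = 49 + 100 = 149
Minimum is at P3.

P3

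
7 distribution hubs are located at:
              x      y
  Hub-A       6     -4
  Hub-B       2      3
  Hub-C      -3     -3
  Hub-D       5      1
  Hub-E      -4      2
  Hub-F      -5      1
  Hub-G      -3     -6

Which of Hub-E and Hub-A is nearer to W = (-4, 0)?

Hub-E

Compare squared distances:
d²(W, Hub-E) = (-4−(-4))² + (0−2)² = 0 + 4 = 4
d²(W, Hub-A) = (-4−6)² + (0−(-4))² = 100 + 16 = 116
4 < 116, so Hub-E is closer.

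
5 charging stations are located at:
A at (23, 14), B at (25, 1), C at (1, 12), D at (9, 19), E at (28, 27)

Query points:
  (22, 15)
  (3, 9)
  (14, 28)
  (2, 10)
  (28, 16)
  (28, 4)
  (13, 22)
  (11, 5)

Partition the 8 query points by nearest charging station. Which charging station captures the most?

(22, 15) — d² to each: A:2, B:205, C:450, D:185, E:180 → nearest is A
(3, 9) — d² to each: A:425, B:548, C:13, D:136, E:949 → nearest is C
(14, 28) — d² to each: A:277, B:850, C:425, D:106, E:197 → nearest is D
(2, 10) — d² to each: A:457, B:610, C:5, D:130, E:965 → nearest is C
(28, 16) — d² to each: A:29, B:234, C:745, D:370, E:121 → nearest is A
(28, 4) — d² to each: A:125, B:18, C:793, D:586, E:529 → nearest is B
(13, 22) — d² to each: A:164, B:585, C:244, D:25, E:250 → nearest is D
(11, 5) — d² to each: A:225, B:212, C:149, D:200, E:773 → nearest is C
Tally — A:2, B:1, C:3, D:2. C captures the most (3).

C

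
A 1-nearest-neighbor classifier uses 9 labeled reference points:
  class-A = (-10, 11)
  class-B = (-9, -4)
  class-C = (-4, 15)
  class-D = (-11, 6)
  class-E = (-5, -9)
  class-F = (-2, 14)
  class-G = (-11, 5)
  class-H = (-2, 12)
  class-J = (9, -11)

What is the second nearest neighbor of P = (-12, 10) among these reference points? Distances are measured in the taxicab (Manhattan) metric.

class-D

d(P, class-A) = |-12−(-10)| + |10−11| = 2 + 1 = 3
d(P, class-B) = |-12−(-9)| + |10−(-4)| = 3 + 14 = 17
d(P, class-C) = |-12−(-4)| + |10−15| = 8 + 5 = 13
d(P, class-D) = |-12−(-11)| + |10−6| = 1 + 4 = 5
d(P, class-E) = |-12−(-5)| + |10−(-9)| = 7 + 19 = 26
d(P, class-F) = |-12−(-2)| + |10−14| = 10 + 4 = 14
d(P, class-G) = |-12−(-11)| + |10−5| = 1 + 5 = 6
d(P, class-H) = |-12−(-2)| + |10−12| = 10 + 2 = 12
d(P, class-J) = |-12−9| + |10−(-11)| = 21 + 21 = 42
Sorted ascending: class-A, class-D, class-G, … — the second-nearest is class-D.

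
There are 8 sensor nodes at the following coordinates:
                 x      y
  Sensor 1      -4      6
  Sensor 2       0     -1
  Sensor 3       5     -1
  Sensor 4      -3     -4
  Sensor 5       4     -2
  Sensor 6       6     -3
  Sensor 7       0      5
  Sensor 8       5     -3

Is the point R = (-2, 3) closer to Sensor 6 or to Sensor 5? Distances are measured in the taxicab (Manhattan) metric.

d(R, Sensor 6) = |-2−6| + |3−(-3)| = 8 + 6 = 14
d(R, Sensor 5) = |-2−4| + |3−(-2)| = 6 + 5 = 11
14 > 11, so Sensor 5 is closer.

Sensor 5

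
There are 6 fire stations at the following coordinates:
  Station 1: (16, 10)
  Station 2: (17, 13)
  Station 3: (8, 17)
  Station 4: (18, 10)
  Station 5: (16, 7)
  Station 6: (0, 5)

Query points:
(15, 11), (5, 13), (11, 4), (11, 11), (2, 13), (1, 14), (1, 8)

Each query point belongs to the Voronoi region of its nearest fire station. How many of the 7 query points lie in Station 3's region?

(15, 11) — d² to each: Station 1:2, Station 2:8, Station 3:85, Station 4:10, Station 5:17, Station 6:261 → nearest is Station 1
(5, 13) — d² to each: Station 1:130, Station 2:144, Station 3:25, Station 4:178, Station 5:157, Station 6:89 → nearest is Station 3
(11, 4) — d² to each: Station 1:61, Station 2:117, Station 3:178, Station 4:85, Station 5:34, Station 6:122 → nearest is Station 5
(11, 11) — d² to each: Station 1:26, Station 2:40, Station 3:45, Station 4:50, Station 5:41, Station 6:157 → nearest is Station 1
(2, 13) — d² to each: Station 1:205, Station 2:225, Station 3:52, Station 4:265, Station 5:232, Station 6:68 → nearest is Station 3
(1, 14) — d² to each: Station 1:241, Station 2:257, Station 3:58, Station 4:305, Station 5:274, Station 6:82 → nearest is Station 3
(1, 8) — d² to each: Station 1:229, Station 2:281, Station 3:130, Station 4:293, Station 5:226, Station 6:10 → nearest is Station 6
3 of the 7 points have Station 3 as nearest.

3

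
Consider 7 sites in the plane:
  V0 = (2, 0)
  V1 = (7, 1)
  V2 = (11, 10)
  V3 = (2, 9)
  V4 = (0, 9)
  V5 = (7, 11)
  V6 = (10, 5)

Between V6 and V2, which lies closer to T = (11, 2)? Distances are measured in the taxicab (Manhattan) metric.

V6

d(T,V6) = |11−10| + |2−5| = 1 + 3 = 4
d(T,V2) = |11−11| + |2−10| = 0 + 8 = 8
4 < 8, so V6 is closer.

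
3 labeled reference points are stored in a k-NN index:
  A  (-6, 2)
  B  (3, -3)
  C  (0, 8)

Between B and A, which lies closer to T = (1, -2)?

Compare squared distances:
|TB|² = (1−3)² + (-2−(-3))² = 4 + 1 = 5
|TA|² = (1−(-6))² + (-2−2)² = 49 + 16 = 65
5 < 65, so B is closer.

B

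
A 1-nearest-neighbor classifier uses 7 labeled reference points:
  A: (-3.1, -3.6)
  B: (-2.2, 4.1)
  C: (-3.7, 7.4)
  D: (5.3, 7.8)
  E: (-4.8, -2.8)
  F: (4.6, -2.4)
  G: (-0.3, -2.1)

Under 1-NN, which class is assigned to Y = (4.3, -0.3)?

Compare squared distances (the ordering matches that of the actual distances):
|YA|² = (4.3−(-3.1))² + (-0.3−(-3.6))² = 54.76 + 10.89 = 65.65
|YB|² = (4.3−(-2.2))² + (-0.3−4.1)² = 42.25 + 19.36 = 61.61
|YC|² = (4.3−(-3.7))² + (-0.3−7.4)² = 64 + 59.29 = 123.29
|YD|² = (4.3−5.3)² + (-0.3−7.8)² = 1 + 65.61 = 66.61
|YE|² = (4.3−(-4.8))² + (-0.3−(-2.8))² = 82.81 + 6.25 = 89.06
|YF|² = (4.3−4.6)² + (-0.3−(-2.4))² = 0.09 + 4.41 = 4.5
|YG|² = (4.3−(-0.3))² + (-0.3−(-2.1))² = 21.16 + 3.24 = 24.4
Minimum is at F.

F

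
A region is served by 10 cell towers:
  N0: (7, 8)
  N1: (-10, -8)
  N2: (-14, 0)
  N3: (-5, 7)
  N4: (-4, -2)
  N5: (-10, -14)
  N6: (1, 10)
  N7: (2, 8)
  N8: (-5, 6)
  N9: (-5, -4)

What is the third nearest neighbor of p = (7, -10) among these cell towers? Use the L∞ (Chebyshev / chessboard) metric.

d(p,N0) = max(0, 18) = 18
d(p,N1) = max(17, 2) = 17
d(p,N2) = max(21, 10) = 21
d(p,N3) = max(12, 17) = 17
d(p,N4) = max(11, 8) = 11
d(p,N5) = max(17, 4) = 17
d(p,N6) = max(6, 20) = 20
d(p,N7) = max(5, 18) = 18
d(p,N8) = max(12, 16) = 16
d(p,N9) = max(12, 6) = 12
Sorted ascending: N4, N9, N8, N1, … — the third-nearest is N8.

N8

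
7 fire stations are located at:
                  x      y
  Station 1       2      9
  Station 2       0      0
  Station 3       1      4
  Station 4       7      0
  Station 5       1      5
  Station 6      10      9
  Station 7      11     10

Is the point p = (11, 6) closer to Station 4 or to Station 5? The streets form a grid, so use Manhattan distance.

Station 4

d(p, Station 4) = |11−7| + |6−0| = 4 + 6 = 10
d(p, Station 5) = |11−1| + |6−5| = 10 + 1 = 11
10 < 11, so Station 4 is closer.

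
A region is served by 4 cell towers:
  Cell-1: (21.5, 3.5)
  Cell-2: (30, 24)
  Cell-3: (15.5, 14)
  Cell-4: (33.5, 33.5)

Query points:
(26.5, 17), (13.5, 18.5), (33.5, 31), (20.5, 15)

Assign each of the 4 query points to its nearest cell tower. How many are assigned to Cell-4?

1

(26.5, 17) — d² to each: Cell-1:207.25, Cell-2:61.25, Cell-3:130, Cell-4:321.25 → nearest is Cell-2
(13.5, 18.5) — d² to each: Cell-1:289, Cell-2:302.5, Cell-3:24.25, Cell-4:625 → nearest is Cell-3
(33.5, 31) — d² to each: Cell-1:900.25, Cell-2:61.25, Cell-3:613, Cell-4:6.25 → nearest is Cell-4
(20.5, 15) — d² to each: Cell-1:133.25, Cell-2:171.25, Cell-3:26, Cell-4:511.25 → nearest is Cell-3
1 of the 4 points has Cell-4 as nearest.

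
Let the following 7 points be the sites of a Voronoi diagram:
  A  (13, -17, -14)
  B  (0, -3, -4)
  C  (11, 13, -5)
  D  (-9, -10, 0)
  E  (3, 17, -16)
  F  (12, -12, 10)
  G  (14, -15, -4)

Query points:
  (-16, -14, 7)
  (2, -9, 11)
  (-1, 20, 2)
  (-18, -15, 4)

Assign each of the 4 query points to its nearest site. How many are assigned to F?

1

(-16, -14, 7) — d² to each: A:1291, B:498, C:1602, D:114, E:1851, F:797, G:1022 → nearest is D
(2, -9, 11) — d² to each: A:810, B:265, C:821, D:243, E:1406, F:110, G:405 → nearest is F
(-1, 20, 2) — d² to each: A:1821, B:566, C:242, D:968, E:349, F:1257, G:1486 → nearest is C
(-18, -15, 4) — d² to each: A:1289, B:532, C:1706, D:122, E:1865, F:945, G:1088 → nearest is D
1 of the 4 points has F as nearest.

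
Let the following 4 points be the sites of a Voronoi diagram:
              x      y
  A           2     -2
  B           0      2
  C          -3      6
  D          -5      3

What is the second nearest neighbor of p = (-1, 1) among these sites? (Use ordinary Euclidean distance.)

A

Compare squared distances (the ordering matches that of the actual distances):
|pA|² = (-1−2)² + (1−(-2))² = 9 + 9 = 18
|pB|² = (-1−0)² + (1−2)² = 1 + 1 = 2
|pC|² = (-1−(-3))² + (1−6)² = 4 + 25 = 29
|pD|² = (-1−(-5))² + (1−3)² = 16 + 4 = 20
Sorted ascending: B, A, D, … — the second-nearest is A.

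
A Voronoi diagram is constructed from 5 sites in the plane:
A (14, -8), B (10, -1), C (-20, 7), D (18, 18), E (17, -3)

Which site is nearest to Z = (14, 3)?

Squared Euclidean distances:
|ZA|² = (14−14)² + (3−(-8))² = 0 + 121 = 121
|ZB|² = (14−10)² + (3−(-1))² = 16 + 16 = 32
|ZC|² = (14−(-20))² + (3−7)² = 1156 + 16 = 1172
|ZD|² = (14−18)² + (3−18)² = 16 + 225 = 241
|ZE|² = (14−17)² + (3−(-3))² = 9 + 36 = 45
The smallest is to B, so Z lies in the Voronoi region of B.

B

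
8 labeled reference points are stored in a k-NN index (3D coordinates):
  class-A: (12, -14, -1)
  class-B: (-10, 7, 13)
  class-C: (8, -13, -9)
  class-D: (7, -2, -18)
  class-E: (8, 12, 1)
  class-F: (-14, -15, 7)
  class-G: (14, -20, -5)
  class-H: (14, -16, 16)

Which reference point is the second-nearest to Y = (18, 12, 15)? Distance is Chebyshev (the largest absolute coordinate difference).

d(Y, class-A) = max(6, 26, 16) = 26
d(Y, class-B) = max(28, 5, 2) = 28
d(Y, class-C) = max(10, 25, 24) = 25
d(Y, class-D) = max(11, 14, 33) = 33
d(Y, class-E) = max(10, 0, 14) = 14
d(Y, class-F) = max(32, 27, 8) = 32
d(Y, class-G) = max(4, 32, 20) = 32
d(Y, class-H) = max(4, 28, 1) = 28
Sorted ascending: class-E, class-C, class-A, … — the second-nearest is class-C.

class-C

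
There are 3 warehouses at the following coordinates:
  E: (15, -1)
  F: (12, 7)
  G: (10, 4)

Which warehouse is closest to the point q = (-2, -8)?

Squared Euclidean distances:
|qE|² = (-2−15)² + (-8−(-1))² = 289 + 49 = 338
|qF|² = (-2−12)² + (-8−7)² = 196 + 225 = 421
|qG|² = (-2−10)² + (-8−4)² = 144 + 144 = 288
The smallest is to G, so q lies in the Voronoi region of G.

G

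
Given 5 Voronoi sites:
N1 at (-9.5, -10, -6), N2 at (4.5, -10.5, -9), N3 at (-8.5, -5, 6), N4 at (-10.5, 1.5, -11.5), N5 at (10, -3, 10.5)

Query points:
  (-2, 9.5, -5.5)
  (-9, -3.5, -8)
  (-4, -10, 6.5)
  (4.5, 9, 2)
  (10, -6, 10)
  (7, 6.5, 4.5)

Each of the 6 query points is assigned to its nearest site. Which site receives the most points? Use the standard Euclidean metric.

N5

(-2, 9.5, -5.5) — d² to each: N1:436.75, N2:454.5, N3:384.75, N4:172.25, N5:556.25 → nearest is N4
(-9, -3.5, -8) — d² to each: N1:46.5, N2:232.25, N3:198.5, N4:39.5, N5:703.5 → nearest is N4
(-4, -10, 6.5) — d² to each: N1:186.5, N2:312.75, N3:45.5, N4:498.5, N5:261 → nearest is N3
(4.5, 9, 2) — d² to each: N1:621, N2:501.25, N3:381, N4:463.5, N5:246.5 → nearest is N5
(10, -6, 10) — d² to each: N1:652.25, N2:411.5, N3:359.25, N4:938.75, N5:9.25 → nearest is N5
(7, 6.5, 4.5) — d² to each: N1:654.75, N2:477.5, N3:374.75, N4:587.25, N5:135.25 → nearest is N5
Tally — N3:1, N4:2, N5:3. N5 captures the most (3).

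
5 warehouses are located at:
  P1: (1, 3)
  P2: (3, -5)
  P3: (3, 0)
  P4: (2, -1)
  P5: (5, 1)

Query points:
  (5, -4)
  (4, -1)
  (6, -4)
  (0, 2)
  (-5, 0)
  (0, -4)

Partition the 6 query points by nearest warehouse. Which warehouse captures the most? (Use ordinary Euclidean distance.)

(5, -4) — d² to each: P1:65, P2:5, P3:20, P4:18, P5:25 → nearest is P2
(4, -1) — d² to each: P1:25, P2:17, P3:2, P4:4, P5:5 → nearest is P3
(6, -4) — d² to each: P1:74, P2:10, P3:25, P4:25, P5:26 → nearest is P2
(0, 2) — d² to each: P1:2, P2:58, P3:13, P4:13, P5:26 → nearest is P1
(-5, 0) — d² to each: P1:45, P2:89, P3:64, P4:50, P5:101 → nearest is P1
(0, -4) — d² to each: P1:50, P2:10, P3:25, P4:13, P5:50 → nearest is P2
Tally — P1:2, P2:3, P3:1. P2 captures the most (3).

P2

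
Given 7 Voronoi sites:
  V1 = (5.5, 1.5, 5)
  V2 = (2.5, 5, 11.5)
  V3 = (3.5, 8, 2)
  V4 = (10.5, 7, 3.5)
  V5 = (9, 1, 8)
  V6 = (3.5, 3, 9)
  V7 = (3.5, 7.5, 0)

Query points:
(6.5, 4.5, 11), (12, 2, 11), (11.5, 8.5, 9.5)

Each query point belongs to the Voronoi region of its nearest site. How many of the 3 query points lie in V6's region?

(6.5, 4.5, 11) — d² to each: V1:46, V2:16.5, V3:102.25, V4:78.5, V5:27.5, V6:15.25, V7:139 → nearest is V6
(12, 2, 11) — d² to each: V1:78.5, V2:99.5, V3:189.25, V4:83.5, V5:19, V6:77.25, V7:223.5 → nearest is V5
(11.5, 8.5, 9.5) — d² to each: V1:105.25, V2:97.25, V3:120.5, V4:39.25, V5:64.75, V6:94.5, V7:155.25 → nearest is V4
1 of the 3 points has V6 as nearest.

1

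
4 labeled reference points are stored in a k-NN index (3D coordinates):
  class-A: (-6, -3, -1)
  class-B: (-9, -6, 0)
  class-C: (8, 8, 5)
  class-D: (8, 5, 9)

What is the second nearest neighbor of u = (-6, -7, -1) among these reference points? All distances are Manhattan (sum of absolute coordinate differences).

d(u, class-A) = |-6−(-6)| + |-7−(-3)| + |-1−(-1)| = 0 + 4 + 0 = 4
d(u, class-B) = |-6−(-9)| + |-7−(-6)| + |-1−0| = 3 + 1 + 1 = 5
d(u, class-C) = |-6−8| + |-7−8| + |-1−5| = 14 + 15 + 6 = 35
d(u, class-D) = |-6−8| + |-7−5| + |-1−9| = 14 + 12 + 10 = 36
Sorted ascending: class-A, class-B, class-C, … — the second-nearest is class-B.

class-B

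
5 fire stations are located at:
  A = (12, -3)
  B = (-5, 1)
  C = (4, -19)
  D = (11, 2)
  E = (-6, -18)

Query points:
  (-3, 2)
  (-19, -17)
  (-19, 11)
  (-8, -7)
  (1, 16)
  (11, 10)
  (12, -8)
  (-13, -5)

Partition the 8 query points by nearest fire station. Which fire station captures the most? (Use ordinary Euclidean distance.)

(-3, 2) — d² to each: A:250, B:5, C:490, D:196, E:409 → nearest is B
(-19, -17) — d² to each: A:1157, B:520, C:533, D:1261, E:170 → nearest is E
(-19, 11) — d² to each: A:1157, B:296, C:1429, D:981, E:1010 → nearest is B
(-8, -7) — d² to each: A:416, B:73, C:288, D:442, E:125 → nearest is B
(1, 16) — d² to each: A:482, B:261, C:1234, D:296, E:1205 → nearest is B
(11, 10) — d² to each: A:170, B:337, C:890, D:64, E:1073 → nearest is D
(12, -8) — d² to each: A:25, B:370, C:185, D:101, E:424 → nearest is A
(-13, -5) — d² to each: A:629, B:100, C:485, D:625, E:218 → nearest is B
Tally — A:1, B:5, D:1, E:1. B captures the most (5).

B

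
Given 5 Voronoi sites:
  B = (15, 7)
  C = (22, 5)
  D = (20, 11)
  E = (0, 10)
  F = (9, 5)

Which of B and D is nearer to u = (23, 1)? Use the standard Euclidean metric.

B

Compare squared distances:
|uB|² = (23−15)² + (1−7)² = 64 + 36 = 100
|uD|² = (23−20)² + (1−11)² = 9 + 100 = 109
100 < 109, so B is closer.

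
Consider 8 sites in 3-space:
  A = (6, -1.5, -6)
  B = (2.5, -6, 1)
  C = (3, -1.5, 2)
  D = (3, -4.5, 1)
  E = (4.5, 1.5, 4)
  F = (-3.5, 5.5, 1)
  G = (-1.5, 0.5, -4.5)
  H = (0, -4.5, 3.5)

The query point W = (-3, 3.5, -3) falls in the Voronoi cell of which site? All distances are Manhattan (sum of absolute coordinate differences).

d(W,A) = |-3−6| + |3.5−(-1.5)| + |-3−(-6)| = 9 + 5 + 3 = 17
d(W,B) = |-3−2.5| + |3.5−(-6)| + |-3−1| = 5.5 + 9.5 + 4 = 19
d(W,C) = |-3−3| + |3.5−(-1.5)| + |-3−2| = 6 + 5 + 5 = 16
d(W,D) = |-3−3| + |3.5−(-4.5)| + |-3−1| = 6 + 8 + 4 = 18
d(W,E) = |-3−4.5| + |3.5−1.5| + |-3−4| = 7.5 + 2 + 7 = 16.5
d(W,F) = |-3−(-3.5)| + |3.5−5.5| + |-3−1| = 0.5 + 2 + 4 = 6.5
d(W,G) = |-3−(-1.5)| + |3.5−0.5| + |-3−(-4.5)| = 1.5 + 3 + 1.5 = 6
d(W,H) = |-3−0| + |3.5−(-4.5)| + |-3−3.5| = 3 + 8 + 6.5 = 17.5
The smallest is to G, so W lies in the Voronoi region of G.

G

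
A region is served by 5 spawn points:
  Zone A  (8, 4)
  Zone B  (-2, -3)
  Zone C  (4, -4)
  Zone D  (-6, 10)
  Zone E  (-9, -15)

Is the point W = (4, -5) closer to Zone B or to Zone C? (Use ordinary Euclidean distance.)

Compare squared distances:
d²(W, Zone B) = (4−(-2))² + (-5−(-3))² = 36 + 4 = 40
d²(W, Zone C) = (4−4)² + (-5−(-4))² = 0 + 1 = 1
40 > 1, so Zone C is closer.

Zone C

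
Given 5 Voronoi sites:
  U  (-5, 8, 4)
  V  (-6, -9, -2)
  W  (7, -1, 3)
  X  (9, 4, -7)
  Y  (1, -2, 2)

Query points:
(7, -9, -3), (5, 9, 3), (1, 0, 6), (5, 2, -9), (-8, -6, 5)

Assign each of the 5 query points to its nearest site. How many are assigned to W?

1

(7, -9, -3) — d² to each: U:482, V:170, W:100, X:189, Y:110 → nearest is W
(5, 9, 3) — d² to each: U:102, V:470, W:104, X:141, Y:138 → nearest is U
(1, 0, 6) — d² to each: U:104, V:194, W:46, X:249, Y:20 → nearest is Y
(5, 2, -9) — d² to each: U:305, V:291, W:157, X:24, Y:153 → nearest is X
(-8, -6, 5) — d² to each: U:206, V:62, W:254, X:533, Y:106 → nearest is V
1 of the 5 points has W as nearest.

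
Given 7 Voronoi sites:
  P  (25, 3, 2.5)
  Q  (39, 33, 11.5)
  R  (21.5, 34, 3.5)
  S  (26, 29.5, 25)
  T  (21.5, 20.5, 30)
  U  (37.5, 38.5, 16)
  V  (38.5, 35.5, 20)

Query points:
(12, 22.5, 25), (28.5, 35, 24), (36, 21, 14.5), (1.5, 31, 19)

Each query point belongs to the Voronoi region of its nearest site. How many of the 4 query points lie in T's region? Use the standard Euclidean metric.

(12, 22.5, 25) — d² to each: P:1055.5, Q:1021.5, R:684.75, S:245, T:119.25, U:987.25, V:896.25 → nearest is T
(28.5, 35, 24) — d² to each: P:1498.5, Q:270.5, R:470.25, S:37.5, T:295.25, U:157.25, V:116.25 → nearest is S
(36, 21, 14.5) — d² to each: P:589, Q:162, R:500.25, S:282.5, T:450.75, U:310.75, V:246.75 → nearest is Q
(1.5, 31, 19) — d² to each: P:1608.5, Q:1466.5, R:649.25, S:638.5, T:631.25, U:1361.25, V:1390.25 → nearest is T
2 of the 4 points have T as nearest.

2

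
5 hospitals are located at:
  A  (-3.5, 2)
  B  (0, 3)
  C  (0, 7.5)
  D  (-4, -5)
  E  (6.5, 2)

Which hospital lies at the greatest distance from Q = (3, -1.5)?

C

Since √ is increasing, it suffices to compare squared distances:
|QA|² = (3−(-3.5))² + (-1.5−2)² = 42.25 + 12.25 = 54.5
|QB|² = (3−0)² + (-1.5−3)² = 9 + 20.25 = 29.25
|QC|² = (3−0)² + (-1.5−7.5)² = 9 + 81 = 90
|QD|² = (3−(-4))² + (-1.5−(-5))² = 49 + 12.25 = 61.25
|QE|² = (3−6.5)² + (-1.5−2)² = 12.25 + 12.25 = 24.5
The largest is to C.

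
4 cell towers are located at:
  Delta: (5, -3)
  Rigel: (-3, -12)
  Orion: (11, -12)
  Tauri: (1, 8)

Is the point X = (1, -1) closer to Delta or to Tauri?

Delta

Compare squared distances:
d²(X, Delta) = (1−5)² + (-1−(-3))² = 16 + 4 = 20
d²(X, Tauri) = (1−1)² + (-1−8)² = 0 + 81 = 81
20 < 81, so Delta is closer.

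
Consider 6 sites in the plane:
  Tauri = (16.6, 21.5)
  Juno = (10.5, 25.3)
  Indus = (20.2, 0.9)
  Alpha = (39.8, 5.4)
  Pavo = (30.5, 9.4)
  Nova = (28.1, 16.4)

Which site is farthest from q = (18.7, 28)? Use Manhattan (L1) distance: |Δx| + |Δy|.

Alpha

d(q, Tauri) = |18.7−16.6| + |28−21.5| = 2.1 + 6.5 = 8.6
d(q, Juno) = |18.7−10.5| + |28−25.3| = 8.2 + 2.7 = 10.9
d(q, Indus) = |18.7−20.2| + |28−0.9| = 1.5 + 27.1 = 28.6
d(q, Alpha) = |18.7−39.8| + |28−5.4| = 21.1 + 22.6 = 43.7
d(q, Pavo) = |18.7−30.5| + |28−9.4| = 11.8 + 18.6 = 30.4
d(q, Nova) = |18.7−28.1| + |28−16.4| = 9.4 + 11.6 = 21
The largest is to Alpha.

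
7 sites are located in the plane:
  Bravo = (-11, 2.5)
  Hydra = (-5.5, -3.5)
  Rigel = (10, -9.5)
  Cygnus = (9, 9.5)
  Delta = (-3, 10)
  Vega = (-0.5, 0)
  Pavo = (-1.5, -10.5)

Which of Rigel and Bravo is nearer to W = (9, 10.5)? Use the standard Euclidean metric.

Compare squared distances:
d²(W, Rigel) = (9−10)² + (10.5−(-9.5))² = 1 + 400 = 401
d²(W, Bravo) = (9−(-11))² + (10.5−2.5)² = 400 + 64 = 464
401 < 464, so Rigel is closer.

Rigel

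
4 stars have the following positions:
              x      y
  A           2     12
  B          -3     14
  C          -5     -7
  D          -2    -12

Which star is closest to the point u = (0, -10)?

D

Since √ is increasing, it suffices to compare squared distances:
|uA|² = (0−2)² + (-10−12)² = 4 + 484 = 488
|uB|² = (0−(-3))² + (-10−14)² = 9 + 576 = 585
|uC|² = (0−(-5))² + (-10−(-7))² = 25 + 9 = 34
|uD|² = (0−(-2))² + (-10−(-12))² = 4 + 4 = 8
The smallest is to D, so u lies in the Voronoi region of D.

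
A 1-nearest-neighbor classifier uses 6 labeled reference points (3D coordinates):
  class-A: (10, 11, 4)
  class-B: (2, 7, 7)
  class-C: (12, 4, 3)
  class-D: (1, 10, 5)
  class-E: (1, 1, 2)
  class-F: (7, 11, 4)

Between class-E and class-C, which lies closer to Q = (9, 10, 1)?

class-C

Compare squared distances:
d²(Q, class-E) = (9−1)² + (10−1)² + (1−2)² = 64 + 81 + 1 = 146
d²(Q, class-C) = (9−12)² + (10−4)² + (1−3)² = 9 + 36 + 4 = 49
146 > 49, so class-C is closer.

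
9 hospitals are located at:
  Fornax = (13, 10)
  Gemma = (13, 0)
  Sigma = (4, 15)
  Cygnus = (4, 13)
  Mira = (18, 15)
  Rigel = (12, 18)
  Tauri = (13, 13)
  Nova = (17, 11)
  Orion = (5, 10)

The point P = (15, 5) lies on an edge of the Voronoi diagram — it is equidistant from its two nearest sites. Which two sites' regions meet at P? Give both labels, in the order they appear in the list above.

Squared distances from P to each site:
d²(P, Fornax) = (15−13)² + (5−10)² = 4 + 25 = 29
d²(P, Gemma) = (15−13)² + (5−0)² = 4 + 25 = 29
d²(P, Sigma) = (15−4)² + (5−15)² = 121 + 100 = 221
d²(P, Cygnus) = (15−4)² + (5−13)² = 121 + 64 = 185
d²(P, Mira) = (15−18)² + (5−15)² = 9 + 100 = 109
d²(P, Rigel) = (15−12)² + (5−18)² = 9 + 169 = 178
d²(P, Tauri) = (15−13)² + (5−13)² = 4 + 64 = 68
d²(P, Nova) = (15−17)² + (5−11)² = 4 + 36 = 40
d²(P, Orion) = (15−5)² + (5−10)² = 100 + 25 = 125
P is equidistant from Fornax and Gemma (both at squared distance 29), and every other site is strictly farther — so P lies on the Fornax–Gemma Voronoi edge.

Fornax and Gemma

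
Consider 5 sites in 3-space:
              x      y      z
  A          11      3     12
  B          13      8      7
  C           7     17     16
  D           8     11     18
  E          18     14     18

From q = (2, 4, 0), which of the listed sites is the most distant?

Since √ is increasing, it suffices to compare squared distances:
|qA|² = (2−11)² + (4−3)² + (0−12)² = 81 + 1 + 144 = 226
|qB|² = (2−13)² + (4−8)² + (0−7)² = 121 + 16 + 49 = 186
|qC|² = (2−7)² + (4−17)² + (0−16)² = 25 + 169 + 256 = 450
|qD|² = (2−8)² + (4−11)² + (0−18)² = 36 + 49 + 324 = 409
|qE|² = (2−18)² + (4−14)² + (0−18)² = 256 + 100 + 324 = 680
The largest is to E.

E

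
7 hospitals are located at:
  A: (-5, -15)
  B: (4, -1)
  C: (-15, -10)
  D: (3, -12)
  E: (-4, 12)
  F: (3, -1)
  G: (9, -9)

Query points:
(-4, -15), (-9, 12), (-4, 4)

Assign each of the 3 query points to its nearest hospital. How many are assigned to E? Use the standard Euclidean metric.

(-4, -15) — d² to each: A:1, B:260, C:146, D:58, E:729, F:245, G:205 → nearest is A
(-9, 12) — d² to each: A:745, B:338, C:520, D:720, E:25, F:313, G:765 → nearest is E
(-4, 4) — d² to each: A:362, B:89, C:317, D:305, E:64, F:74, G:338 → nearest is E
2 of the 3 points have E as nearest.

2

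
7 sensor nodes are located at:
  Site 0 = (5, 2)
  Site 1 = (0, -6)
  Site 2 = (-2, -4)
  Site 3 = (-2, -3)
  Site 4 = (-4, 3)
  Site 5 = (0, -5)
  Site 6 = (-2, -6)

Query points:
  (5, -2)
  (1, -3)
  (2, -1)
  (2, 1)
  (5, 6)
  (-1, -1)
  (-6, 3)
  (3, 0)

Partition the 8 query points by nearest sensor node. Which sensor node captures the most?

Site 0

(5, -2) — d² to each: Site 0:16, Site 1:41, Site 2:53, Site 3:50, Site 4:106, Site 5:34, Site 6:65 → nearest is Site 0
(1, -3) — d² to each: Site 0:41, Site 1:10, Site 2:10, Site 3:9, Site 4:61, Site 5:5, Site 6:18 → nearest is Site 5
(2, -1) — d² to each: Site 0:18, Site 1:29, Site 2:25, Site 3:20, Site 4:52, Site 5:20, Site 6:41 → nearest is Site 0
(2, 1) — d² to each: Site 0:10, Site 1:53, Site 2:41, Site 3:32, Site 4:40, Site 5:40, Site 6:65 → nearest is Site 0
(5, 6) — d² to each: Site 0:16, Site 1:169, Site 2:149, Site 3:130, Site 4:90, Site 5:146, Site 6:193 → nearest is Site 0
(-1, -1) — d² to each: Site 0:45, Site 1:26, Site 2:10, Site 3:5, Site 4:25, Site 5:17, Site 6:26 → nearest is Site 3
(-6, 3) — d² to each: Site 0:122, Site 1:117, Site 2:65, Site 3:52, Site 4:4, Site 5:100, Site 6:97 → nearest is Site 4
(3, 0) — d² to each: Site 0:8, Site 1:45, Site 2:41, Site 3:34, Site 4:58, Site 5:34, Site 6:61 → nearest is Site 0
Tally — Site 0:5, Site 3:1, Site 4:1, Site 5:1. Site 0 captures the most (5).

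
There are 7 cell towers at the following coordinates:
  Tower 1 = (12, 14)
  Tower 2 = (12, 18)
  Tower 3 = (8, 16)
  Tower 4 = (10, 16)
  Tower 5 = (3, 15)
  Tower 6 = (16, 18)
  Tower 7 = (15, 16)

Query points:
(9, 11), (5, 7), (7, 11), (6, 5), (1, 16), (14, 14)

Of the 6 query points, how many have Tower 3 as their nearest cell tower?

1

(9, 11) — d² to each: Tower 1:18, Tower 2:58, Tower 3:26, Tower 4:26, Tower 5:52, Tower 6:98, Tower 7:61 → nearest is Tower 1
(5, 7) — d² to each: Tower 1:98, Tower 2:170, Tower 3:90, Tower 4:106, Tower 5:68, Tower 6:242, Tower 7:181 → nearest is Tower 5
(7, 11) — d² to each: Tower 1:34, Tower 2:74, Tower 3:26, Tower 4:34, Tower 5:32, Tower 6:130, Tower 7:89 → nearest is Tower 3
(6, 5) — d² to each: Tower 1:117, Tower 2:205, Tower 3:125, Tower 4:137, Tower 5:109, Tower 6:269, Tower 7:202 → nearest is Tower 5
(1, 16) — d² to each: Tower 1:125, Tower 2:125, Tower 3:49, Tower 4:81, Tower 5:5, Tower 6:229, Tower 7:196 → nearest is Tower 5
(14, 14) — d² to each: Tower 1:4, Tower 2:20, Tower 3:40, Tower 4:20, Tower 5:122, Tower 6:20, Tower 7:5 → nearest is Tower 1
1 of the 6 points has Tower 3 as nearest.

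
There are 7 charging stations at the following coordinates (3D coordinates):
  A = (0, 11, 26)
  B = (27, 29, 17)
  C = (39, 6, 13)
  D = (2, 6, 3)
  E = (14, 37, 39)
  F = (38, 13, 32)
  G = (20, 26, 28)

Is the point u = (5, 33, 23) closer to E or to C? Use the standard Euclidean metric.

Compare squared distances:
|uE|² = (5−14)² + (33−37)² + (23−39)² = 81 + 16 + 256 = 353
|uC|² = (5−39)² + (33−6)² + (23−13)² = 1156 + 729 + 100 = 1985
353 < 1985, so E is closer.

E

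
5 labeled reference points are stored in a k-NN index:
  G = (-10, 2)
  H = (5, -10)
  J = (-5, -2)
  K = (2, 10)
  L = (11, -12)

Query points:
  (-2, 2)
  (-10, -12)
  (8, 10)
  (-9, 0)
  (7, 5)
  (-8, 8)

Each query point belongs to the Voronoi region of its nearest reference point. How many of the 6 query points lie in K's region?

2

(-2, 2) — d² to each: G:64, H:193, J:25, K:80, L:365 → nearest is J
(-10, -12) — d² to each: G:196, H:229, J:125, K:628, L:441 → nearest is J
(8, 10) — d² to each: G:388, H:409, J:313, K:36, L:493 → nearest is K
(-9, 0) — d² to each: G:5, H:296, J:20, K:221, L:544 → nearest is G
(7, 5) — d² to each: G:298, H:229, J:193, K:50, L:305 → nearest is K
(-8, 8) — d² to each: G:40, H:493, J:109, K:104, L:761 → nearest is G
2 of the 6 points have K as nearest.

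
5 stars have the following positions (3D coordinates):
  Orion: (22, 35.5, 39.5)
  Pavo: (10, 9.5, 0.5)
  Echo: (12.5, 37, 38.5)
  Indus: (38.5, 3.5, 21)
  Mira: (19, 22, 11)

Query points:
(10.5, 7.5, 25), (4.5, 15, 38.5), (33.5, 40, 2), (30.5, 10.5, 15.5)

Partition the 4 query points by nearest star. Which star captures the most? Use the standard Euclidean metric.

Mira

(10.5, 7.5, 25) — d² to each: Orion:1126.5, Pavo:604.5, Echo:1056.5, Indus:816, Mira:478.5 → nearest is Mira
(4.5, 15, 38.5) — d² to each: Orion:727.5, Pavo:1504.5, Echo:548, Indus:1594.5, Mira:1015.5 → nearest is Echo
(33.5, 40, 2) — d² to each: Orion:1558.75, Pavo:1484.75, Echo:1782.25, Indus:1718.25, Mira:615.25 → nearest is Mira
(30.5, 10.5, 15.5) — d² to each: Orion:1273.25, Pavo:646.25, Echo:1555.25, Indus:143.25, Mira:284.75 → nearest is Indus
Tally — Echo:1, Indus:1, Mira:2. Mira captures the most (2).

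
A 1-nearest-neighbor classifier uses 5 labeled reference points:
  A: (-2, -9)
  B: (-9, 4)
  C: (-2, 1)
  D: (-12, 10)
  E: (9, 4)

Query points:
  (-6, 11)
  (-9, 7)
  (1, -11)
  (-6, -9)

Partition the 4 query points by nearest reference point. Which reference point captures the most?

(-6, 11) — d² to each: A:416, B:58, C:116, D:37, E:274 → nearest is D
(-9, 7) — d² to each: A:305, B:9, C:85, D:18, E:333 → nearest is B
(1, -11) — d² to each: A:13, B:325, C:153, D:610, E:289 → nearest is A
(-6, -9) — d² to each: A:16, B:178, C:116, D:397, E:394 → nearest is A
Tally — A:2, B:1, D:1. A captures the most (2).

A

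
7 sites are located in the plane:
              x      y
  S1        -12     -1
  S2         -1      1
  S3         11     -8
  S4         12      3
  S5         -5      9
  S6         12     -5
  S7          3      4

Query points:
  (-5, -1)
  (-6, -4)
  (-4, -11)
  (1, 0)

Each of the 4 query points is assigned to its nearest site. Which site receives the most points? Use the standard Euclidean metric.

S2

(-5, -1) — d² to each: S1:49, S2:20, S3:305, S4:305, S5:100, S6:305, S7:89 → nearest is S2
(-6, -4) — d² to each: S1:45, S2:50, S3:305, S4:373, S5:170, S6:325, S7:145 → nearest is S1
(-4, -11) — d² to each: S1:164, S2:153, S3:234, S4:452, S5:401, S6:292, S7:274 → nearest is S2
(1, 0) — d² to each: S1:170, S2:5, S3:164, S4:130, S5:117, S6:146, S7:20 → nearest is S2
Tally — S1:1, S2:3. S2 captures the most (3).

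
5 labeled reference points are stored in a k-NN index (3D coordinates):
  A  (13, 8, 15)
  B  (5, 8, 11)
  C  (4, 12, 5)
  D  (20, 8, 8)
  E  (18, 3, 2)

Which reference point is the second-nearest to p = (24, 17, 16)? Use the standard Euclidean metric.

A

Squared Euclidean distances:
|pA|² = (24−13)² + (17−8)² + (16−15)² = 121 + 81 + 1 = 203
|pB|² = (24−5)² + (17−8)² + (16−11)² = 361 + 81 + 25 = 467
|pC|² = (24−4)² + (17−12)² + (16−5)² = 400 + 25 + 121 = 546
|pD|² = (24−20)² + (17−8)² + (16−8)² = 16 + 81 + 64 = 161
|pE|² = (24−18)² + (17−3)² + (16−2)² = 36 + 196 + 196 = 428
Sorted ascending: D, A, E, … — the second-nearest is A.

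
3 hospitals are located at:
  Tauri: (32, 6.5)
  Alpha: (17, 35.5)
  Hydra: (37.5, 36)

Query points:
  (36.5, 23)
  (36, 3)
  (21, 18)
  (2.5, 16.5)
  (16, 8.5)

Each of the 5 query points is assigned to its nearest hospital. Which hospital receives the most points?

(36.5, 23) — d² to each: Tauri:292.5, Alpha:536.5, Hydra:170 → nearest is Hydra
(36, 3) — d² to each: Tauri:28.25, Alpha:1417.25, Hydra:1091.25 → nearest is Tauri
(21, 18) — d² to each: Tauri:253.25, Alpha:322.25, Hydra:596.25 → nearest is Tauri
(2.5, 16.5) — d² to each: Tauri:970.25, Alpha:571.25, Hydra:1605.25 → nearest is Alpha
(16, 8.5) — d² to each: Tauri:260, Alpha:730, Hydra:1218.5 → nearest is Tauri
Tally — Tauri:3, Alpha:1, Hydra:1. Tauri captures the most (3).

Tauri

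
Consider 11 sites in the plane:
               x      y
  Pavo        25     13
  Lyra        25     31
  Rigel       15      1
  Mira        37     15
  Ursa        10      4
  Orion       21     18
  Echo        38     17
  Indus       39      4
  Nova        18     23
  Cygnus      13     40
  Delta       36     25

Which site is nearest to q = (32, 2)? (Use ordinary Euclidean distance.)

Indus

Since √ is increasing, it suffices to compare squared distances:
d²(q, Pavo) = 49 + 121 = 170
d²(q, Lyra) = 49 + 841 = 890
d²(q, Rigel) = 289 + 1 = 290
d²(q, Mira) = 25 + 169 = 194
d²(q, Ursa) = 484 + 4 = 488
d²(q, Orion) = 121 + 256 = 377
d²(q, Echo) = 36 + 225 = 261
d²(q, Indus) = 49 + 4 = 53
d²(q, Nova) = 196 + 441 = 637
d²(q, Cygnus) = 361 + 1444 = 1805
d²(q, Delta) = 16 + 529 = 545
Indus is nearest.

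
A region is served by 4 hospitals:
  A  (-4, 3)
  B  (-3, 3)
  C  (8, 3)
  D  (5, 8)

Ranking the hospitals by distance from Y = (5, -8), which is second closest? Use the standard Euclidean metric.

B

Since √ is increasing, it suffices to compare squared distances:
|YA|² = (5−(-4))² + (-8−3)² = 81 + 121 = 202
|YB|² = (5−(-3))² + (-8−3)² = 64 + 121 = 185
|YC|² = (5−8)² + (-8−3)² = 9 + 121 = 130
|YD|² = (5−5)² + (-8−8)² = 0 + 256 = 256
Sorted ascending: C, B, A, … — the second-nearest is B.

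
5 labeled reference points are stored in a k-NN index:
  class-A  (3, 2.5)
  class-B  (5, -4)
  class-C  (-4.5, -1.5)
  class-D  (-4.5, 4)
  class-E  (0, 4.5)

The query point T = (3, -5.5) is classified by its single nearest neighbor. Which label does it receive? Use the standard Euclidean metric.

class-B

Since √ is increasing, it suffices to compare squared distances:
d²(T, class-A) = (3−3)² + (-5.5−2.5)² = 0 + 64 = 64
d²(T, class-B) = (3−5)² + (-5.5−(-4))² = 4 + 2.25 = 6.25
d²(T, class-C) = (3−(-4.5))² + (-5.5−(-1.5))² = 56.25 + 16 = 72.25
d²(T, class-D) = (3−(-4.5))² + (-5.5−4)² = 56.25 + 90.25 = 146.5
d²(T, class-E) = (3−0)² + (-5.5−4.5)² = 9 + 100 = 109
class-B is nearest.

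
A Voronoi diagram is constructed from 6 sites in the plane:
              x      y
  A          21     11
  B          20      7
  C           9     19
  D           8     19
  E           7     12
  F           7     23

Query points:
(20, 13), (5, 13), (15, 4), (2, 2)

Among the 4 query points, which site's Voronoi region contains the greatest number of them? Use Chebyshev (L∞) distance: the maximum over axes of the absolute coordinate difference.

(20, 13) — d to each: A:2, B:6, C:11, D:12, E:13, F:13 → nearest is A
(5, 13) — d to each: A:16, B:15, C:6, D:6, E:2, F:10 → nearest is E
(15, 4) — d to each: A:7, B:5, C:15, D:15, E:8, F:19 → nearest is B
(2, 2) — d to each: A:19, B:18, C:17, D:17, E:10, F:21 → nearest is E
Tally — A:1, B:1, E:2. E captures the most (2).

E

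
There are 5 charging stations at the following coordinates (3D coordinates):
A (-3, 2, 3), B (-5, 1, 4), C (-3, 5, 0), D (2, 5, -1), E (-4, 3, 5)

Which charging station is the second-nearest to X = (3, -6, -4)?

Compare squared distances (the ordering matches that of the actual distances):
|XA|² = (3−(-3))² + (-6−2)² + (-4−3)² = 36 + 64 + 49 = 149
|XB|² = (3−(-5))² + (-6−1)² + (-4−4)² = 64 + 49 + 64 = 177
|XC|² = (3−(-3))² + (-6−5)² + (-4−0)² = 36 + 121 + 16 = 173
|XD|² = (3−2)² + (-6−5)² + (-4−(-1))² = 1 + 121 + 9 = 131
|XE|² = (3−(-4))² + (-6−3)² + (-4−5)² = 49 + 81 + 81 = 211
Sorted ascending: D, A, C, … — the second-nearest is A.

A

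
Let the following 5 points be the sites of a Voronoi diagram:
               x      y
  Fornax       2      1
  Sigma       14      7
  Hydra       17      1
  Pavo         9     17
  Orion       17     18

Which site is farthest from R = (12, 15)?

Compare squared distances (the ordering matches that of the actual distances):
d²(R, Fornax) = (12−2)² + (15−1)² = 100 + 196 = 296
d²(R, Sigma) = (12−14)² + (15−7)² = 4 + 64 = 68
d²(R, Hydra) = (12−17)² + (15−1)² = 25 + 196 = 221
d²(R, Pavo) = (12−9)² + (15−17)² = 9 + 4 = 13
d²(R, Orion) = (12−17)² + (15−18)² = 25 + 9 = 34
The largest is to Fornax.

Fornax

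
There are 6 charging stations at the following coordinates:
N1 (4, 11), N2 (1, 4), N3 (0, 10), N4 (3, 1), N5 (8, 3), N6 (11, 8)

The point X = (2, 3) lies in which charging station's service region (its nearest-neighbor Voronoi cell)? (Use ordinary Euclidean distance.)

N2

Compare squared distances (the ordering matches that of the actual distances):
|XN1|² = (2−4)² + (3−11)² = 4 + 64 = 68
|XN2|² = (2−1)² + (3−4)² = 1 + 1 = 2
|XN3|² = (2−0)² + (3−10)² = 4 + 49 = 53
|XN4|² = (2−3)² + (3−1)² = 1 + 4 = 5
|XN5|² = (2−8)² + (3−3)² = 36 + 0 = 36
|XN6|² = (2−11)² + (3−8)² = 81 + 25 = 106
The smallest is to N2, so X lies in the Voronoi region of N2.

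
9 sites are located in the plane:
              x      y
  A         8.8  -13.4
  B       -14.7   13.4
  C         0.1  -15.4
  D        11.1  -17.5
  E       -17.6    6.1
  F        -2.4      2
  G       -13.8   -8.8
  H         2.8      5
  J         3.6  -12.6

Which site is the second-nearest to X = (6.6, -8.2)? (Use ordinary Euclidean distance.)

Squared Euclidean distances:
|XA|² = 4.84 + 27.04 = 31.88
|XB|² = 453.69 + 466.56 = 920.25
|XC|² = 42.25 + 51.84 = 94.09
|XD|² = 20.25 + 86.49 = 106.74
|XE|² = 585.64 + 204.49 = 790.13
|XF|² = 81 + 104.04 = 185.04
|XG|² = 416.16 + 0.36 = 416.52
|XH|² = 14.44 + 174.24 = 188.68
|XJ|² = 9 + 19.36 = 28.36
Sorted ascending: J, A, C, … — the second-nearest is A.

A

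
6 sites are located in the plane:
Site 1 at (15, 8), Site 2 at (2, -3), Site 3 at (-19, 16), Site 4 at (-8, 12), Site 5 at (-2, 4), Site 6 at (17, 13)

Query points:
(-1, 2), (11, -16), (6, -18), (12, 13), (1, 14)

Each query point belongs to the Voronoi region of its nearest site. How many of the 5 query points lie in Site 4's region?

(-1, 2) — d² to each: Site 1:292, Site 2:34, Site 3:520, Site 4:149, Site 5:5, Site 6:445 → nearest is Site 5
(11, -16) — d² to each: Site 1:592, Site 2:250, Site 3:1924, Site 4:1145, Site 5:569, Site 6:877 → nearest is Site 2
(6, -18) — d² to each: Site 1:757, Site 2:241, Site 3:1781, Site 4:1096, Site 5:548, Site 6:1082 → nearest is Site 2
(12, 13) — d² to each: Site 1:34, Site 2:356, Site 3:970, Site 4:401, Site 5:277, Site 6:25 → nearest is Site 6
(1, 14) — d² to each: Site 1:232, Site 2:290, Site 3:404, Site 4:85, Site 5:109, Site 6:257 → nearest is Site 4
1 of the 5 points has Site 4 as nearest.

1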